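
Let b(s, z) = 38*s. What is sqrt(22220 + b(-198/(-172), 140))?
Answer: sqrt(41165663)/43 ≈ 149.21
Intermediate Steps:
sqrt(22220 + b(-198/(-172), 140)) = sqrt(22220 + 38*(-198/(-172))) = sqrt(22220 + 38*(-198*(-1/172))) = sqrt(22220 + 38*(99/86)) = sqrt(22220 + 1881/43) = sqrt(957341/43) = sqrt(41165663)/43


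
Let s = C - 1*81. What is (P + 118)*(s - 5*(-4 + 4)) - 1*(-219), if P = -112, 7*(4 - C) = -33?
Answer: -1503/7 ≈ -214.71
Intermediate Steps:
C = 61/7 (C = 4 - 1/7*(-33) = 4 + 33/7 = 61/7 ≈ 8.7143)
s = -506/7 (s = 61/7 - 1*81 = 61/7 - 81 = -506/7 ≈ -72.286)
(P + 118)*(s - 5*(-4 + 4)) - 1*(-219) = (-112 + 118)*(-506/7 - 5*(-4 + 4)) - 1*(-219) = 6*(-506/7 - 5*0) + 219 = 6*(-506/7 + 0) + 219 = 6*(-506/7) + 219 = -3036/7 + 219 = -1503/7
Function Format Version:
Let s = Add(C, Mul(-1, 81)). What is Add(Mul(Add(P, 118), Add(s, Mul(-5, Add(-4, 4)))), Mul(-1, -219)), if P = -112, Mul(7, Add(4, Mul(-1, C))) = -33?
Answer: Rational(-1503, 7) ≈ -214.71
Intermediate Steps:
C = Rational(61, 7) (C = Add(4, Mul(Rational(-1, 7), -33)) = Add(4, Rational(33, 7)) = Rational(61, 7) ≈ 8.7143)
s = Rational(-506, 7) (s = Add(Rational(61, 7), Mul(-1, 81)) = Add(Rational(61, 7), -81) = Rational(-506, 7) ≈ -72.286)
Add(Mul(Add(P, 118), Add(s, Mul(-5, Add(-4, 4)))), Mul(-1, -219)) = Add(Mul(Add(-112, 118), Add(Rational(-506, 7), Mul(-5, Add(-4, 4)))), Mul(-1, -219)) = Add(Mul(6, Add(Rational(-506, 7), Mul(-5, 0))), 219) = Add(Mul(6, Add(Rational(-506, 7), 0)), 219) = Add(Mul(6, Rational(-506, 7)), 219) = Add(Rational(-3036, 7), 219) = Rational(-1503, 7)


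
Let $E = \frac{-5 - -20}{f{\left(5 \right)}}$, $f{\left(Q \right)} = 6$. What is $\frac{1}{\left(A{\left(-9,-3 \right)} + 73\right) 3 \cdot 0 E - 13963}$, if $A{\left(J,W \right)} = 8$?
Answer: $- \frac{1}{13963} \approx -7.1618 \cdot 10^{-5}$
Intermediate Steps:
$E = \frac{5}{2}$ ($E = \frac{-5 - -20}{6} = \left(-5 + 20\right) \frac{1}{6} = 15 \cdot \frac{1}{6} = \frac{5}{2} \approx 2.5$)
$\frac{1}{\left(A{\left(-9,-3 \right)} + 73\right) 3 \cdot 0 E - 13963} = \frac{1}{\left(8 + 73\right) 3 \cdot 0 \cdot \frac{5}{2} - 13963} = \frac{1}{81 \cdot 0 \cdot \frac{5}{2} - 13963} = \frac{1}{81 \cdot 0 - 13963} = \frac{1}{0 - 13963} = \frac{1}{-13963} = - \frac{1}{13963}$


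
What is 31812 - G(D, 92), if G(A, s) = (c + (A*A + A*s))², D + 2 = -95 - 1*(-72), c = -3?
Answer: -2783872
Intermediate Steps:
D = -25 (D = -2 + (-95 - 1*(-72)) = -2 + (-95 + 72) = -2 - 23 = -25)
G(A, s) = (-3 + A² + A*s)² (G(A, s) = (-3 + (A*A + A*s))² = (-3 + (A² + A*s))² = (-3 + A² + A*s)²)
31812 - G(D, 92) = 31812 - (-3 + (-25)² - 25*92)² = 31812 - (-3 + 625 - 2300)² = 31812 - 1*(-1678)² = 31812 - 1*2815684 = 31812 - 2815684 = -2783872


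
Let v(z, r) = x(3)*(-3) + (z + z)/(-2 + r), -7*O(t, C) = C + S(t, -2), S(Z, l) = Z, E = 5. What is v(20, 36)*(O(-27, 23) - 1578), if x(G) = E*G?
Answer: 8226290/119 ≈ 69129.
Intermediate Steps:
x(G) = 5*G
O(t, C) = -C/7 - t/7 (O(t, C) = -(C + t)/7 = -C/7 - t/7)
v(z, r) = -45 + 2*z/(-2 + r) (v(z, r) = (5*3)*(-3) + (z + z)/(-2 + r) = 15*(-3) + (2*z)/(-2 + r) = -45 + 2*z/(-2 + r))
v(20, 36)*(O(-27, 23) - 1578) = ((90 - 45*36 + 2*20)/(-2 + 36))*((-⅐*23 - ⅐*(-27)) - 1578) = ((90 - 1620 + 40)/34)*((-23/7 + 27/7) - 1578) = ((1/34)*(-1490))*(4/7 - 1578) = -745/17*(-11042/7) = 8226290/119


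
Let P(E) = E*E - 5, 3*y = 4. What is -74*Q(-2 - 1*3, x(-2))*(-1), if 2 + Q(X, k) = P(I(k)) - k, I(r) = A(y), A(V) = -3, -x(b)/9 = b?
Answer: -1184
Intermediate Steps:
y = 4/3 (y = (1/3)*4 = 4/3 ≈ 1.3333)
x(b) = -9*b
I(r) = -3
P(E) = -5 + E**2 (P(E) = E**2 - 5 = -5 + E**2)
Q(X, k) = 2 - k (Q(X, k) = -2 + ((-5 + (-3)**2) - k) = -2 + ((-5 + 9) - k) = -2 + (4 - k) = 2 - k)
-74*Q(-2 - 1*3, x(-2))*(-1) = -74*(2 - (-9)*(-2))*(-1) = -74*(2 - 1*18)*(-1) = -74*(2 - 18)*(-1) = -74*(-16)*(-1) = 1184*(-1) = -1184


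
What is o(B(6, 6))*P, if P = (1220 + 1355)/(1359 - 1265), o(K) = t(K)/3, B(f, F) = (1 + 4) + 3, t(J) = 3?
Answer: 2575/94 ≈ 27.394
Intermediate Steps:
B(f, F) = 8 (B(f, F) = 5 + 3 = 8)
o(K) = 1 (o(K) = 3/3 = 3*(⅓) = 1)
P = 2575/94 ≈ 27.394
o(B(6, 6))*P = 1*(2575/94) = 2575/94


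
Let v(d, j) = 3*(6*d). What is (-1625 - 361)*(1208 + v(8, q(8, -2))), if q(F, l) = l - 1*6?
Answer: -2685072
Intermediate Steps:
q(F, l) = -6 + l (q(F, l) = l - 6 = -6 + l)
v(d, j) = 18*d
(-1625 - 361)*(1208 + v(8, q(8, -2))) = (-1625 - 361)*(1208 + 18*8) = -1986*(1208 + 144) = -1986*1352 = -2685072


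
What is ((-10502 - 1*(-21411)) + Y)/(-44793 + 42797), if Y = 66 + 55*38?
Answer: -13065/1996 ≈ -6.5456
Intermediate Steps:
Y = 2156 (Y = 66 + 2090 = 2156)
((-10502 - 1*(-21411)) + Y)/(-44793 + 42797) = ((-10502 - 1*(-21411)) + 2156)/(-44793 + 42797) = ((-10502 + 21411) + 2156)/(-1996) = (10909 + 2156)*(-1/1996) = 13065*(-1/1996) = -13065/1996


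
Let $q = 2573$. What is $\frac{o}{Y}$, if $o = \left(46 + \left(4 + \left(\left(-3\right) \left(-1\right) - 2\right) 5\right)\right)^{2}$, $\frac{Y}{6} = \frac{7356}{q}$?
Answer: $\frac{7783325}{44136} \approx 176.35$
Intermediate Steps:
$Y = \frac{44136}{2573}$ ($Y = 6 \cdot \frac{7356}{2573} = \frac{44136}{2573} \approx 17.154$)
$o = 3025$ ($o = \left(46 + \left(4 + \left(3 - 2\right) 5\right)\right)^{2} = \left(46 + \left(4 + 1 \cdot 5\right)\right)^{2} = \left(46 + \left(4 + 5\right)\right)^{2} = \left(46 + 9\right)^{2} = 55^{2} = 3025$)
$\frac{o}{Y} = \frac{3025}{\frac{44136}{2573}} = 3025 \cdot \frac{2573}{44136} = \frac{7783325}{44136}$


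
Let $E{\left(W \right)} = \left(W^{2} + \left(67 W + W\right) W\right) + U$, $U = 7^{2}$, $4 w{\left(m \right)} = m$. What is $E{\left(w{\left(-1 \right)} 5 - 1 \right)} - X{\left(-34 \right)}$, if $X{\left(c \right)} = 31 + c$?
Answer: $\frac{6421}{16} \approx 401.31$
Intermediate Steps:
$w{\left(m \right)} = \frac{m}{4}$
$U = 49$
$E{\left(W \right)} = 49 + 69 W^{2}$ ($E{\left(W \right)} = \left(W^{2} + \left(67 W + W\right) W\right) + 49 = \left(W^{2} + 68 W W\right) + 49 = \left(W^{2} + 68 W^{2}\right) + 49 = 69 W^{2} + 49 = 49 + 69 W^{2}$)
$E{\left(w{\left(-1 \right)} 5 - 1 \right)} - X{\left(-34 \right)} = \left(49 + 69 \left(\frac{1}{4} \left(-1\right) 5 - 1\right)^{2}\right) - \left(31 - 34\right) = \left(49 + 69 \left(\left(- \frac{1}{4}\right) 5 - 1\right)^{2}\right) - -3 = \left(49 + 69 \left(- \frac{5}{4} - 1\right)^{2}\right) + 3 = \left(49 + 69 \left(- \frac{9}{4}\right)^{2}\right) + 3 = \left(49 + 69 \cdot \frac{81}{16}\right) + 3 = \left(49 + \frac{5589}{16}\right) + 3 = \frac{6373}{16} + 3 = \frac{6421}{16}$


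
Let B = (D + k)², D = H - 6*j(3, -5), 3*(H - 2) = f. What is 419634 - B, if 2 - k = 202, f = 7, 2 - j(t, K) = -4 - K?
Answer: 3410681/9 ≈ 3.7896e+5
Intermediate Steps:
j(t, K) = 6 + K (j(t, K) = 2 - (-4 - K) = 2 + (4 + K) = 6 + K)
H = 13/3 (H = 2 + (⅓)*7 = 2 + 7/3 = 13/3 ≈ 4.3333)
k = -200 (k = 2 - 1*202 = 2 - 202 = -200)
D = -5/3 (D = 13/3 - 6*(6 - 5) = 13/3 - 6*1 = 13/3 - 6 = -5/3 ≈ -1.6667)
B = 366025/9 (B = (-5/3 - 200)² = (-605/3)² = 366025/9 ≈ 40669.)
419634 - B = 419634 - 1*366025/9 = 419634 - 366025/9 = 3410681/9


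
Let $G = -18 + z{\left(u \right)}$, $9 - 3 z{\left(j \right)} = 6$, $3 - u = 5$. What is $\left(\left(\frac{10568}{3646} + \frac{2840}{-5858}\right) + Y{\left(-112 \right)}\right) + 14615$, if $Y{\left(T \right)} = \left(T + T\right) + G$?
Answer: $\frac{76763824234}{5339567} \approx 14376.0$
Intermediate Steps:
$u = -2$ ($u = 3 - 5 = -2$)
$z{\left(j \right)} = 1$ ($z{\left(j \right)} = 3 - 2 = 1$)
$G = -17$ ($G = -18 + 1 = -17$)
$Y{\left(T \right)} = -17 + 2 T$ ($Y{\left(T \right)} = \left(T + T\right) - 17 = 2 T - 17 = -17 + 2 T$)
$\left(\left(\frac{10568}{3646} + \frac{2840}{-5858}\right) + Y{\left(-112 \right)}\right) + 14615 = \left(\left(\frac{10568}{3646} + \frac{2840}{-5858}\right) + \left(-17 + 2 \left(-112\right)\right)\right) + 14615 = \left(\left(10568 \cdot \frac{1}{3646} + 2840 \left(- \frac{1}{5858}\right)\right) - 241\right) + 14615 = \left(\left(\frac{5284}{1823} - \frac{1420}{2929}\right) - 241\right) + 14615 = \left(\frac{12888176}{5339567} - 241\right) + 14615 = - \frac{1273947471}{5339567} + 14615 = \frac{76763824234}{5339567}$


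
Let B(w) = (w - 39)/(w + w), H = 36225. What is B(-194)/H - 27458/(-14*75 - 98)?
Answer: 13783239103/576267300 ≈ 23.918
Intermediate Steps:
B(w) = (-39 + w)/(2*w) (B(w) = (-39 + w)/((2*w)) = (-39 + w)*(1/(2*w)) = (-39 + w)/(2*w))
B(-194)/H - 27458/(-14*75 - 98) = ((½)*(-39 - 194)/(-194))/36225 - 27458/(-14*75 - 98) = ((½)*(-1/194)*(-233))*(1/36225) - 27458/(-1050 - 98) = (233/388)*(1/36225) - 27458/(-1148) = 233/14055300 - 27458*(-1/1148) = 233/14055300 + 13729/574 = 13783239103/576267300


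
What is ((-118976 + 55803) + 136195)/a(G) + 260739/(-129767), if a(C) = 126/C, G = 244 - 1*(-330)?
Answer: 388507334183/1167903 ≈ 3.3265e+5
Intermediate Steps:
G = 574 (G = 244 + 330 = 574)
((-118976 + 55803) + 136195)/a(G) + 260739/(-129767) = ((-118976 + 55803) + 136195)/((126/574)) + 260739/(-129767) = (-63173 + 136195)/((126*(1/574))) + 260739*(-1/129767) = 73022/(9/41) - 260739/129767 = 73022*(41/9) - 260739/129767 = 2993902/9 - 260739/129767 = 388507334183/1167903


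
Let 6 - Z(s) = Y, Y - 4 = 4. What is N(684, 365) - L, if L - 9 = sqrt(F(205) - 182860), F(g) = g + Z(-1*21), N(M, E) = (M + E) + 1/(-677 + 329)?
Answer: 361919/348 - I*sqrt(182657) ≈ 1040.0 - 427.38*I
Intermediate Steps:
Y = 8 (Y = 4 + 4 = 8)
Z(s) = -2 (Z(s) = 6 - 1*8 = 6 - 8 = -2)
N(M, E) = -1/348 + E + M (N(M, E) = (E + M) + 1/(-348) = (E + M) - 1/348 = -1/348 + E + M)
F(g) = -2 + g (F(g) = g - 2 = -2 + g)
L = 9 + I*sqrt(182657) (L = 9 + sqrt((-2 + 205) - 182860) = 9 + sqrt(203 - 182860) = 9 + sqrt(-182657) = 9 + I*sqrt(182657) ≈ 9.0 + 427.38*I)
N(684, 365) - L = (-1/348 + 365 + 684) - (9 + I*sqrt(182657)) = 365051/348 + (-9 - I*sqrt(182657)) = 361919/348 - I*sqrt(182657)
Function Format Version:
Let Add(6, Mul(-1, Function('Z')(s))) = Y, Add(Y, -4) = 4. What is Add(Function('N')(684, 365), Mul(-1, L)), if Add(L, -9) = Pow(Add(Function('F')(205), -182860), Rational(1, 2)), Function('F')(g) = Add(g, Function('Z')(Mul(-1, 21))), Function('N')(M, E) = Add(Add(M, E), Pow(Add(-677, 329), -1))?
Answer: Add(Rational(361919, 348), Mul(-1, I, Pow(182657, Rational(1, 2)))) ≈ Add(1040.0, Mul(-427.38, I))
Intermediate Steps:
Y = 8 (Y = Add(4, 4) = 8)
Function('Z')(s) = -2 (Function('Z')(s) = Add(6, Mul(-1, 8)) = Add(6, -8) = -2)
Function('N')(M, E) = Add(Rational(-1, 348), E, M) (Function('N')(M, E) = Add(Add(E, M), Pow(-348, -1)) = Add(Add(E, M), Rational(-1, 348)) = Add(Rational(-1, 348), E, M))
Function('F')(g) = Add(-2, g) (Function('F')(g) = Add(g, -2) = Add(-2, g))
L = Add(9, Mul(I, Pow(182657, Rational(1, 2)))) (L = Add(9, Pow(Add(Add(-2, 205), -182860), Rational(1, 2))) = Add(9, Pow(Add(203, -182860), Rational(1, 2))) = Add(9, Pow(-182657, Rational(1, 2))) = Add(9, Mul(I, Pow(182657, Rational(1, 2)))) ≈ Add(9.0000, Mul(427.38, I)))
Add(Function('N')(684, 365), Mul(-1, L)) = Add(Add(Rational(-1, 348), 365, 684), Mul(-1, Add(9, Mul(I, Pow(182657, Rational(1, 2)))))) = Add(Rational(365051, 348), Add(-9, Mul(-1, I, Pow(182657, Rational(1, 2))))) = Add(Rational(361919, 348), Mul(-1, I, Pow(182657, Rational(1, 2))))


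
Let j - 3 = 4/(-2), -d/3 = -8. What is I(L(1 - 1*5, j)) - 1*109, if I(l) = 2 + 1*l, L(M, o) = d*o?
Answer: -83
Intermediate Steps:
d = 24 (d = -3*(-8) = 24)
j = 1 (j = 3 + 4/(-2) = 3 + 4*(-½) = 3 - 2 = 1)
L(M, o) = 24*o
I(l) = 2 + l
I(L(1 - 1*5, j)) - 1*109 = (2 + 24*1) - 1*109 = (2 + 24) - 109 = 26 - 109 = -83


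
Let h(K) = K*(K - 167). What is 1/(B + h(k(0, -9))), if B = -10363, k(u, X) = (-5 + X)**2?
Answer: -1/4679 ≈ -0.00021372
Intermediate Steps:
h(K) = K*(-167 + K)
1/(B + h(k(0, -9))) = 1/(-10363 + (-5 - 9)**2*(-167 + (-5 - 9)**2)) = 1/(-10363 + (-14)**2*(-167 + (-14)**2)) = 1/(-10363 + 196*(-167 + 196)) = 1/(-10363 + 196*29) = 1/(-10363 + 5684) = 1/(-4679) = -1/4679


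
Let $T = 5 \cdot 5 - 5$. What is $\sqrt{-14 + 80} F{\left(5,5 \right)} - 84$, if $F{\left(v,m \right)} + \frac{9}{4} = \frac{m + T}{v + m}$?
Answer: $-84 + \frac{\sqrt{66}}{4} \approx -81.969$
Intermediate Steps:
$T = 20$ ($T = 25 - 5 = 20$)
$F{\left(v,m \right)} = - \frac{9}{4} + \frac{20 + m}{m + v}$ ($F{\left(v,m \right)} = - \frac{9}{4} + \frac{m + 20}{v + m} = - \frac{9}{4} + \frac{20 + m}{m + v}$)
$\sqrt{-14 + 80} F{\left(5,5 \right)} - 84 = \sqrt{-14 + 80} \frac{80 - 45 - 25}{4 \left(5 + 5\right)} - 84 = \sqrt{66} \frac{80 - 45 - 25}{4 \cdot 10} - 84 = \sqrt{66} \cdot \frac{1}{4} \cdot \frac{1}{10} \cdot 10 - 84 = \sqrt{66} \cdot \frac{1}{4} - 84 = \frac{\sqrt{66}}{4} - 84 = -84 + \frac{\sqrt{66}}{4}$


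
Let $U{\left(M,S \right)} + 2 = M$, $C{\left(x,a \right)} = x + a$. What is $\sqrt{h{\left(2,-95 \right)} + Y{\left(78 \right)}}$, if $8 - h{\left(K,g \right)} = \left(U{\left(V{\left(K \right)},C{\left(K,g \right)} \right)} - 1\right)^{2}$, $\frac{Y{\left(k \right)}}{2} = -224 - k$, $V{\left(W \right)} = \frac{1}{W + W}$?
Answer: $\frac{3 i \sqrt{1073}}{4} \approx 24.568 i$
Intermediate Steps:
$C{\left(x,a \right)} = a + x$
$V{\left(W \right)} = \frac{1}{2 W}$
$U{\left(M,S \right)} = -2 + M$
$Y{\left(k \right)} = -448 - 2 k$ ($Y{\left(k \right)} = 2 \left(-224 - k\right) = -448 - 2 k$)
$h{\left(K,g \right)} = 8 - \left(-3 + \frac{1}{2 K}\right)^{2}$ ($h{\left(K,g \right)} = 8 - \left(\left(-2 + \frac{1}{2 K}\right) - 1\right)^{2} = 8 - \left(-3 + \frac{1}{2 K}\right)^{2}$)
$\sqrt{h{\left(2,-95 \right)} + Y{\left(78 \right)}} = \sqrt{\left(-1 + \frac{3}{2} - \frac{1}{4 \cdot 4}\right) - 604} = \sqrt{\left(-1 + 3 \cdot \frac{1}{2} - \frac{1}{16}\right) - 604} = \sqrt{\left(-1 + \frac{3}{2} - \frac{1}{16}\right) - 604} = \sqrt{\frac{7}{16} - 604} = \sqrt{- \frac{9657}{16}} = \frac{3 i \sqrt{1073}}{4}$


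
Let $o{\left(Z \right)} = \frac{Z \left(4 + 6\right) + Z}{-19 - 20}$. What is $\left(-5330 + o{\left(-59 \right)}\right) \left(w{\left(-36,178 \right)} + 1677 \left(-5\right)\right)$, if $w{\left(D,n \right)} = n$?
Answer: $\frac{1700662747}{39} \approx 4.3607 \cdot 10^{7}$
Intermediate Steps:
$o{\left(Z \right)} = - \frac{11 Z}{39}$ ($o{\left(Z \right)} = \frac{Z 10 + Z}{-39} = \left(10 Z + Z\right) \left(- \frac{1}{39}\right) = 11 Z \left(- \frac{1}{39}\right) = - \frac{11 Z}{39}$)
$\left(-5330 + o{\left(-59 \right)}\right) \left(w{\left(-36,178 \right)} + 1677 \left(-5\right)\right) = \left(-5330 - - \frac{649}{39}\right) \left(178 + 1677 \left(-5\right)\right) = \left(-5330 + \frac{649}{39}\right) \left(178 - 8385\right) = \left(- \frac{207221}{39}\right) \left(-8207\right) = \frac{1700662747}{39}$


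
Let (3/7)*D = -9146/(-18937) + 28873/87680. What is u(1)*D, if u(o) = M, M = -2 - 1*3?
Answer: -9440824967/996237696 ≈ -9.4765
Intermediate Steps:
M = -5 (M = -2 - 3 = -5)
D = 9440824967/4981188480 (D = 7*(-9146/(-18937) + 28873/87680)/3 = 7*(-9146*(-1/18937) + 28873*(1/87680))/3 = 7*(9146/18937 + 28873/87680)/3 = (7/3)*(1348689281/1660396160) = 9440824967/4981188480 ≈ 1.8953)
u(o) = -5
u(1)*D = -5*9440824967/4981188480 = -9440824967/996237696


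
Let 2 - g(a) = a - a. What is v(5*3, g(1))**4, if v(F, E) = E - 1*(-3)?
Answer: 625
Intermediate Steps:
g(a) = 2 (g(a) = 2 - (a - a) = 2 - 1*0 = 2 + 0 = 2)
v(F, E) = 3 + E (v(F, E) = E + 3 = 3 + E)
v(5*3, g(1))**4 = (3 + 2)**4 = 5**4 = 625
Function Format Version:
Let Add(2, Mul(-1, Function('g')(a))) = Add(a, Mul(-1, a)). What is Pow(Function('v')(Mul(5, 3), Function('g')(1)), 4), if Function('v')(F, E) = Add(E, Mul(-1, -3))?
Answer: 625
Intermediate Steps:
Function('g')(a) = 2 (Function('g')(a) = Add(2, Mul(-1, Add(a, Mul(-1, a)))) = Add(2, Mul(-1, 0)) = Add(2, 0) = 2)
Function('v')(F, E) = Add(3, E) (Function('v')(F, E) = Add(E, 3) = Add(3, E))
Pow(Function('v')(Mul(5, 3), Function('g')(1)), 4) = Pow(Add(3, 2), 4) = Pow(5, 4) = 625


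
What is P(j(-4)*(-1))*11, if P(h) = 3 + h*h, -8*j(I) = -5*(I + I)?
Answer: 308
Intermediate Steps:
j(I) = 5*I/4 (j(I) = -(-5)*(I + I)/8 = -(-5)*2*I/8 = -(-5)*I/4 = 5*I/4)
P(h) = 3 + h²
P(j(-4)*(-1))*11 = (3 + (((5/4)*(-4))*(-1))²)*11 = (3 + (-5*(-1))²)*11 = (3 + 5²)*11 = (3 + 25)*11 = 28*11 = 308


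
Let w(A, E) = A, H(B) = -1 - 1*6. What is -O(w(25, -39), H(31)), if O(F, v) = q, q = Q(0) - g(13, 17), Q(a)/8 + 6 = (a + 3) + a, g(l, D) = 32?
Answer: 56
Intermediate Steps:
H(B) = -7 (H(B) = -1 - 6 = -7)
Q(a) = -24 + 16*a (Q(a) = -48 + 8*((a + 3) + a) = -48 + 8*((3 + a) + a) = -48 + 8*(3 + 2*a) = -48 + (24 + 16*a) = -24 + 16*a)
q = -56 (q = (-24 + 16*0) - 1*32 = (-24 + 0) - 32 = -24 - 32 = -56)
O(F, v) = -56
-O(w(25, -39), H(31)) = -1*(-56) = 56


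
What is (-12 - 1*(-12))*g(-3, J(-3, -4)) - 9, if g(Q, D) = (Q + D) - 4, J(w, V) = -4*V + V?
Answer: -9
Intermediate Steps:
J(w, V) = -3*V
g(Q, D) = -4 + D + Q (g(Q, D) = (D + Q) - 4 = -4 + D + Q)
(-12 - 1*(-12))*g(-3, J(-3, -4)) - 9 = (-12 - 1*(-12))*(-4 - 3*(-4) - 3) - 9 = (-12 + 12)*(-4 + 12 - 3) - 9 = 0*5 - 9 = 0 - 9 = -9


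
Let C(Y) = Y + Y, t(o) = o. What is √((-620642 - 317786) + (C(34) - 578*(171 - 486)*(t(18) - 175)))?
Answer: 5*I*√1180934 ≈ 5433.5*I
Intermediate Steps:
C(Y) = 2*Y
√((-620642 - 317786) + (C(34) - 578*(171 - 486)*(t(18) - 175))) = √((-620642 - 317786) + (2*34 - 578*(171 - 486)*(18 - 175))) = √(-938428 + (68 - (-182070)*(-157))) = √(-938428 + (68 - 578*49455)) = √(-938428 + (68 - 28584990)) = √(-938428 - 28584922) = √(-29523350) = 5*I*√1180934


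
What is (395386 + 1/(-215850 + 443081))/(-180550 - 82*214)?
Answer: -89843956167/45014006638 ≈ -1.9959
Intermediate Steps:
(395386 + 1/(-215850 + 443081))/(-180550 - 82*214) = (395386 + 1/227231)/(-180550 - 17548) = (395386 + 1/227231)/(-198098) = (89843956167/227231)*(-1/198098) = -89843956167/45014006638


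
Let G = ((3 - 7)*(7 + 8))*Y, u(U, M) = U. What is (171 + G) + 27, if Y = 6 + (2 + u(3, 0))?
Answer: -462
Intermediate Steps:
Y = 11 (Y = 6 + (2 + 3) = 6 + 5 = 11)
G = -660 (G = ((3 - 7)*(7 + 8))*11 = -4*15*11 = -60*11 = -660)
(171 + G) + 27 = (171 - 660) + 27 = -489 + 27 = -462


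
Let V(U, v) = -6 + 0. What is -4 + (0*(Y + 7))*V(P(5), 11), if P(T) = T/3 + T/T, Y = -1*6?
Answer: -4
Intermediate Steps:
Y = -6
P(T) = 1 + T/3 (P(T) = T*(⅓) + 1 = T/3 + 1 = 1 + T/3)
V(U, v) = -6
-4 + (0*(Y + 7))*V(P(5), 11) = -4 + (0*(-6 + 7))*(-6) = -4 + (0*1)*(-6) = -4 + 0*(-6) = -4 + 0 = -4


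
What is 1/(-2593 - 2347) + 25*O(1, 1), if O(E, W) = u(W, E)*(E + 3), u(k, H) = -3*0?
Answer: -1/4940 ≈ -0.00020243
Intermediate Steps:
u(k, H) = 0
O(E, W) = 0 (O(E, W) = 0*(E + 3) = 0*(3 + E) = 0)
1/(-2593 - 2347) + 25*O(1, 1) = 1/(-2593 - 2347) + 25*0 = 1/(-4940) + 0 = -1/4940 + 0 = -1/4940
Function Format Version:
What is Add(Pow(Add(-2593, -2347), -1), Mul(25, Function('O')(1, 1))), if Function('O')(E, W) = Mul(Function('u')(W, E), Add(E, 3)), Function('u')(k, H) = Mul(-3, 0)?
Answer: Rational(-1, 4940) ≈ -0.00020243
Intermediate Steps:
Function('u')(k, H) = 0
Function('O')(E, W) = 0 (Function('O')(E, W) = Mul(0, Add(E, 3)) = Mul(0, Add(3, E)) = 0)
Add(Pow(Add(-2593, -2347), -1), Mul(25, Function('O')(1, 1))) = Add(Pow(Add(-2593, -2347), -1), Mul(25, 0)) = Add(Pow(-4940, -1), 0) = Add(Rational(-1, 4940), 0) = Rational(-1, 4940)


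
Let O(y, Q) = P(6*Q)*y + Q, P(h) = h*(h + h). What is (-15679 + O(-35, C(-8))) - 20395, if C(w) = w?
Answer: -197362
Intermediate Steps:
P(h) = 2*h² (P(h) = h*(2*h) = 2*h²)
O(y, Q) = Q + 72*y*Q² (O(y, Q) = (2*(6*Q)²)*y + Q = (2*(36*Q²))*y + Q = (72*Q²)*y + Q = 72*y*Q² + Q = Q + 72*y*Q²)
(-15679 + O(-35, C(-8))) - 20395 = (-15679 - 8*(1 + 72*(-8)*(-35))) - 20395 = (-15679 - 8*(1 + 20160)) - 20395 = (-15679 - 8*20161) - 20395 = (-15679 - 161288) - 20395 = -176967 - 20395 = -197362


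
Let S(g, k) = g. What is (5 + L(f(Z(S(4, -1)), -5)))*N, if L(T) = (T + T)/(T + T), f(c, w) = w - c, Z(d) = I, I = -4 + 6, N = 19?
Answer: 114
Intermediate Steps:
I = 2
Z(d) = 2
L(T) = 1 (L(T) = (2*T)/((2*T)) = (2*T)*(1/(2*T)) = 1)
(5 + L(f(Z(S(4, -1)), -5)))*N = (5 + 1)*19 = 6*19 = 114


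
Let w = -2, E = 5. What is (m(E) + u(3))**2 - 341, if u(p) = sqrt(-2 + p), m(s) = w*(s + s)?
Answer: 20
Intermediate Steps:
m(s) = -4*s (m(s) = -2*(s + s) = -4*s)
(m(E) + u(3))**2 - 341 = (-4*5 + sqrt(-2 + 3))**2 - 341 = (-20 + sqrt(1))**2 - 341 = (-20 + 1)**2 - 341 = (-19)**2 - 341 = 361 - 341 = 20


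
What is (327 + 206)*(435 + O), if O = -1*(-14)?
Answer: 239317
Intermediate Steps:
O = 14
(327 + 206)*(435 + O) = (327 + 206)*(435 + 14) = 533*449 = 239317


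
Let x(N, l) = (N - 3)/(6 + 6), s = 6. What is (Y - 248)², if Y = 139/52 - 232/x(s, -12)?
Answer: 3722586169/2704 ≈ 1.3767e+6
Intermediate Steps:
x(N, l) = -¼ + N/12 (x(N, l) = (-3 + N)/12 = (-3 + N)*(1/12) = -¼ + N/12)
Y = -48117/52 (Y = 139/52 - 232/(-¼ + (1/12)*6) = 139*(1/52) - 232/(-¼ + ½) = 139/52 - 232/¼ = 139/52 - 232*4 = 139/52 - 928 = -48117/52 ≈ -925.33)
(Y - 248)² = (-48117/52 - 248)² = (-61013/52)² = 3722586169/2704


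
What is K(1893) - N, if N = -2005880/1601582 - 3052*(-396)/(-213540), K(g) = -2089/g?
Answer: 156691682020603/26975393574585 ≈ 5.8087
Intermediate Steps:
N = -98499783656/14250075845 (N = -2005880*1/1601582 + 1208592*(-1/213540) = -1002940/800791 - 100716/17795 = -98499783656/14250075845 ≈ -6.9122)
K(1893) - N = -2089/1893 - 1*(-98499783656/14250075845) = -2089*1/1893 + 98499783656/14250075845 = -2089/1893 + 98499783656/14250075845 = 156691682020603/26975393574585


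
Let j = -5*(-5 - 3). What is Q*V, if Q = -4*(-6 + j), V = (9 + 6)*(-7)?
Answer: 14280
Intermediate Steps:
j = 40 (j = -5*(-8) = 40)
V = -105 (V = 15*(-7) = -105)
Q = -136 (Q = -4*(-6 + 40) = -4*34 = -136)
Q*V = -136*(-105) = 14280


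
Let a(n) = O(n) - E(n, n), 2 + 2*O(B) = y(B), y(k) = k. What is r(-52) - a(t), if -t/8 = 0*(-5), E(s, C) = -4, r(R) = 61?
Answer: 58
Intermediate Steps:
t = 0 (t = -0*(-5) = -8*0 = 0)
O(B) = -1 + B/2
a(n) = 3 + n/2 (a(n) = (-1 + n/2) - 1*(-4) = (-1 + n/2) + 4 = 3 + n/2)
r(-52) - a(t) = 61 - (3 + (½)*0) = 61 - (3 + 0) = 61 - 1*3 = 61 - 3 = 58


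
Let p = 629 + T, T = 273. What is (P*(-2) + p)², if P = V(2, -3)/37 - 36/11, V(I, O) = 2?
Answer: 136703230756/165649 ≈ 8.2526e+5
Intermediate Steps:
P = -1310/407 (P = 2/37 - 36/11 = -1310/407 ≈ -3.2187)
p = 902 (p = 629 + 273 = 902)
(P*(-2) + p)² = (-1310/407*(-2) + 902)² = (2620/407 + 902)² = (369734/407)² = 136703230756/165649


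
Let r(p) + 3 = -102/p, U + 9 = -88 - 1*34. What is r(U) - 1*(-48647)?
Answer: 6372466/131 ≈ 48645.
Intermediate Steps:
U = -131 (U = -9 + (-88 - 1*34) = -9 + (-88 - 34) = -9 - 122 = -131)
r(p) = -3 - 102/p
r(U) - 1*(-48647) = (-3 - 102/(-131)) - 1*(-48647) = (-3 - 102*(-1/131)) + 48647 = (-3 + 102/131) + 48647 = -291/131 + 48647 = 6372466/131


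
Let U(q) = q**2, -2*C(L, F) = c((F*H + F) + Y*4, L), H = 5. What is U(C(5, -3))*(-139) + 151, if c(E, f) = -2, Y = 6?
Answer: 12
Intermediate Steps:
C(L, F) = 1 (C(L, F) = -1/2*(-2) = 1)
U(C(5, -3))*(-139) + 151 = 1**2*(-139) + 151 = 1*(-139) + 151 = -139 + 151 = 12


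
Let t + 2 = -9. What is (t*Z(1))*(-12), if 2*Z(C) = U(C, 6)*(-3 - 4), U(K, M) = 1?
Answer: -462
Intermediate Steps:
t = -11 (t = -2 - 9 = -11)
Z(C) = -7/2 (Z(C) = (1*(-3 - 4))/2 = (1*(-7))/2 = (1/2)*(-7) = -7/2)
(t*Z(1))*(-12) = -11*(-7/2)*(-12) = (77/2)*(-12) = -462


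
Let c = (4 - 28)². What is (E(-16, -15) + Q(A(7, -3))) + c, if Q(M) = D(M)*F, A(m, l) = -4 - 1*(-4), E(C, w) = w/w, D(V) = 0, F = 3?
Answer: 577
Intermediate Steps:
E(C, w) = 1
A(m, l) = 0 (A(m, l) = -4 + 4 = 0)
Q(M) = 0 (Q(M) = 0*3 = 0)
c = 576 (c = (-24)² = 576)
(E(-16, -15) + Q(A(7, -3))) + c = (1 + 0) + 576 = 1 + 576 = 577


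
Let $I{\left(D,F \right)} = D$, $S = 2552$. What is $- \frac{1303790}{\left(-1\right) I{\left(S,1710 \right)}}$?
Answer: $\frac{651895}{1276} \approx 510.89$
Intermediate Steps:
$- \frac{1303790}{\left(-1\right) I{\left(S,1710 \right)}} = - \frac{1303790}{\left(-1\right) 2552} = - \frac{1303790}{-2552} = \left(-1303790\right) \left(- \frac{1}{2552}\right) = \frac{651895}{1276}$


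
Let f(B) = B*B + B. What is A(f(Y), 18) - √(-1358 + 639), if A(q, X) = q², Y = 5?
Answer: 900 - I*√719 ≈ 900.0 - 26.814*I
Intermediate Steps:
f(B) = B + B² (f(B) = B² + B = B + B²)
A(f(Y), 18) - √(-1358 + 639) = (5*(1 + 5))² - √(-1358 + 639) = (5*6)² - √(-719) = 30² - I*√719 = 900 - I*√719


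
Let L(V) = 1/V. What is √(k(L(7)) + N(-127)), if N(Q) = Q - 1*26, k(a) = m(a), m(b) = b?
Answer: I*√7490/7 ≈ 12.364*I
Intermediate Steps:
k(a) = a
N(Q) = -26 + Q (N(Q) = Q - 26 = -26 + Q)
√(k(L(7)) + N(-127)) = √(1/7 + (-26 - 127)) = √(⅐ - 153) = √(-1070/7) = I*√7490/7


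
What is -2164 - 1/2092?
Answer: -4527089/2092 ≈ -2164.0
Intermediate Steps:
-2164 - 1/2092 = -4527089/2092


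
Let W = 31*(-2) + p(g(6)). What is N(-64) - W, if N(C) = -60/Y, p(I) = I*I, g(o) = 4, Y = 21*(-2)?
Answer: 332/7 ≈ 47.429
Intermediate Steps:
Y = -42
p(I) = I²
N(C) = 10/7 (N(C) = -60/(-42) = -60*(-1/42) = 10/7)
W = -46 (W = 31*(-2) + 4² = -62 + 16 = -46)
N(-64) - W = 10/7 - 1*(-46) = 10/7 + 46 = 332/7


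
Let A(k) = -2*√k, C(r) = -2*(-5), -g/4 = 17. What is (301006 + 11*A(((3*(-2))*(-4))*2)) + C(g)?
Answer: 301016 - 88*√3 ≈ 3.0086e+5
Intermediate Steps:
g = -68 (g = -4*17 = -68)
C(r) = 10
(301006 + 11*A(((3*(-2))*(-4))*2)) + C(g) = (301006 + 11*(-2*√2*(2*√6))) + 10 = (301006 + 11*(-2*4*√3)) + 10 = (301006 + 11*(-8*√3)) + 10 = (301006 - 88*√3) + 10 = 301016 - 88*√3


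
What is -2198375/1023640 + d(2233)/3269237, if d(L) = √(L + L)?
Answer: -439675/204728 + √4466/3269237 ≈ -2.1476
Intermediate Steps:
d(L) = √2*√L (d(L) = √(2*L) = √2*√L)
-2198375/1023640 + d(2233)/3269237 = -2198375/1023640 + (√2*√2233)/3269237 = -2198375*1/1023640 + √4466*(1/3269237) = -439675/204728 + √4466/3269237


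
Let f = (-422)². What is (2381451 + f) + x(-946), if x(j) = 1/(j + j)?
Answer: 4842640219/1892 ≈ 2.5595e+6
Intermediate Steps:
x(j) = 1/(2*j)
f = 178084
(2381451 + f) + x(-946) = (2381451 + 178084) + (½)/(-946) = 2559535 + (½)*(-1/946) = 2559535 - 1/1892 = 4842640219/1892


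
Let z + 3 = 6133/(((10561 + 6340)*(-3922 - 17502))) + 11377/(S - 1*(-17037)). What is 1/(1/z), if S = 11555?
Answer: -105230811927/40440594493 ≈ -2.6021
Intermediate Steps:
z = -105230811927/40440594493 (z = -3 + (6133/(((10561 + 6340)*(-3922 - 17502))) + 11377/(11555 - 1*(-17037))) = -3 + (6133/((16901*(-21424))) + 11377/(11555 + 17037)) = -3 + (6133/(-362087024) + 11377/28592) = -3 + (6133*(-1/362087024) + 11377*(1/28592)) = -3 + (-6133/362087024 + 11377/28592) = -3 + 16090971552/40440594493 = -105230811927/40440594493 ≈ -2.6021)
1/(1/z) = 1/(1/(-105230811927/40440594493)) = 1/(-40440594493/105230811927) = -105230811927/40440594493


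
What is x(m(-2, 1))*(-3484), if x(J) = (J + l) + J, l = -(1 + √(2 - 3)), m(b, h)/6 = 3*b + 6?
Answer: 3484 + 3484*I ≈ 3484.0 + 3484.0*I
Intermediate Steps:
m(b, h) = 36 + 18*b (m(b, h) = 6*(3*b + 6) = 6*(6 + 3*b) = 36 + 18*b)
l = -1 - I (l = -(1 + √(-1)) = -(1 + I) = -1 - I ≈ -1.0 - 1.0*I)
x(J) = -1 - I + 2*J (x(J) = (J + (-1 - I)) + J = (-1 + J - I) + J = -1 - I + 2*J)
x(m(-2, 1))*(-3484) = (-1 - I + 2*(36 + 18*(-2)))*(-3484) = (-1 - I + 2*(36 - 36))*(-3484) = (-1 - I + 2*0)*(-3484) = (-1 - I + 0)*(-3484) = (-1 - I)*(-3484) = 3484 + 3484*I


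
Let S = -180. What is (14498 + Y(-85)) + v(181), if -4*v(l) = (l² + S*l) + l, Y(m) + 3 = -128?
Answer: 28553/2 ≈ 14277.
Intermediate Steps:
Y(m) = -131 (Y(m) = -3 - 128 = -131)
v(l) = -l²/4 + 179*l/4 (v(l) = -((l² - 180*l) + l)/4 = -(l² - 179*l)/4 = -l²/4 + 179*l/4)
(14498 + Y(-85)) + v(181) = (14498 - 131) + (¼)*181*(179 - 1*181) = 14367 + (¼)*181*(179 - 181) = 14367 + (¼)*181*(-2) = 14367 - 181/2 = 28553/2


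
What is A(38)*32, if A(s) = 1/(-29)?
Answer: -32/29 ≈ -1.1034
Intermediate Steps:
A(s) = -1/29
A(38)*32 = -1/29*32 = -32/29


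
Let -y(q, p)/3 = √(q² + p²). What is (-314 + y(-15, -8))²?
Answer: 133225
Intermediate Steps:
y(q, p) = -3*√(p² + q²) (y(q, p) = -3*√(q² + p²) = -3*√(p² + q²))
(-314 + y(-15, -8))² = (-314 - 3*√((-8)² + (-15)²))² = (-314 - 3*√(64 + 225))² = (-314 - 3*√289)² = (-314 - 3*17)² = (-314 - 51)² = (-365)² = 133225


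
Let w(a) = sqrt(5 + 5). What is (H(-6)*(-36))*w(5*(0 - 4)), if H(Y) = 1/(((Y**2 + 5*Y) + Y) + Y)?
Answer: 6*sqrt(10) ≈ 18.974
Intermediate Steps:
w(a) = sqrt(10)
H(Y) = 1/(Y**2 + 7*Y) (H(Y) = 1/((Y**2 + 6*Y) + Y) = 1/(Y**2 + 7*Y))
(H(-6)*(-36))*w(5*(0 - 4)) = ((1/((-6)*(7 - 6)))*(-36))*sqrt(10) = (-1/6/1*(-36))*sqrt(10) = (-1/6*1*(-36))*sqrt(10) = (-1/6*(-36))*sqrt(10) = 6*sqrt(10)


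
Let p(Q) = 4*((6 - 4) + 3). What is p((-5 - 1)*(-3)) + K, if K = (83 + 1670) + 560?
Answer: 2333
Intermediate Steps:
K = 2313 (K = 1753 + 560 = 2313)
p(Q) = 20 (p(Q) = 4*(2 + 3) = 4*5 = 20)
p((-5 - 1)*(-3)) + K = 20 + 2313 = 2333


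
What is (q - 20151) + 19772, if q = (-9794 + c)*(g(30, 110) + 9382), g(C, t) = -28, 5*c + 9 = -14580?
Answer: -594532781/5 ≈ -1.1891e+8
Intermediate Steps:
c = -14589/5 (c = -9/5 + (1/5)*(-14580) = -9/5 - 2916 = -14589/5 ≈ -2917.8)
q = -594530886/5 (q = (-9794 - 14589/5)*(-28 + 9382) = -63559/5*9354 = -594530886/5 ≈ -1.1891e+8)
(q - 20151) + 19772 = (-594530886/5 - 20151) + 19772 = -594631641/5 + 19772 = -594532781/5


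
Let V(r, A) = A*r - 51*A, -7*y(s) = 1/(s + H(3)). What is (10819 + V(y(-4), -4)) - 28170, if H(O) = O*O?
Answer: -600141/35 ≈ -17147.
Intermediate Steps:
H(O) = O**2
y(s) = -1/(7*(9 + s)) (y(s) = -1/(7*(s + 3**2)) = -1/(7*(s + 9)) = -1/(7*(9 + s)))
V(r, A) = -51*A + A*r
(10819 + V(y(-4), -4)) - 28170 = (10819 - 4*(-51 - 1/(63 + 7*(-4)))) - 28170 = (10819 - 4*(-51 - 1/(63 - 28))) - 28170 = (10819 - 4*(-51 - 1/35)) - 28170 = (10819 - 4*(-1786/35)) - 28170 = (10819 + 7144/35) - 28170 = 385809/35 - 28170 = -600141/35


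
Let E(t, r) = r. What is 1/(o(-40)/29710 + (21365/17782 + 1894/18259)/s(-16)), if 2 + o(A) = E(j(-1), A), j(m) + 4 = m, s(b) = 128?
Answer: 617362463614720/5422547187621 ≈ 113.85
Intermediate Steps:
j(m) = -4 + m
o(A) = -2 + A
1/(o(-40)/29710 + (21365/17782 + 1894/18259)/s(-16)) = 1/((-2 - 40)/29710 + (21365/17782 + 1894/18259)/128) = 1/(-42*1/29710 + (21365*(1/17782) + 1894*(1/18259))*(1/128)) = 1/(-21/14855 + (21365/17782 + 1894/18259)*(1/128)) = 1/(-21/14855 + (423782643/324681538)*(1/128)) = 1/(-21/14855 + 423782643/41559236864) = 1/(5422547187621/617362463614720) = 617362463614720/5422547187621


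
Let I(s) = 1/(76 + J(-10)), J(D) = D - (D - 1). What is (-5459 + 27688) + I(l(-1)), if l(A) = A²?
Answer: 1711634/77 ≈ 22229.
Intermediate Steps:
J(D) = 1 (J(D) = D - (-1 + D) = D + (1 - D) = 1)
I(s) = 1/77 (I(s) = 1/(76 + 1) = 1/77)
(-5459 + 27688) + I(l(-1)) = (-5459 + 27688) + 1/77 = 22229 + 1/77 = 1711634/77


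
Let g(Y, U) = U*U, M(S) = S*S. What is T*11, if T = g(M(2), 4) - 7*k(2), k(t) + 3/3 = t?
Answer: 99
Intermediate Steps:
k(t) = -1 + t
M(S) = S**2
g(Y, U) = U**2
T = 9 (T = 4**2 - 7*(-1 + 2) = 16 - 7*1 = 16 - 7 = 9)
T*11 = 9*11 = 99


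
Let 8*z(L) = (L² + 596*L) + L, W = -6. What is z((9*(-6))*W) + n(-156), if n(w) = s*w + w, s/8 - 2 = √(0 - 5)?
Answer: 69297/2 - 1248*I*√5 ≈ 34649.0 - 2790.6*I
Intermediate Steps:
s = 16 + 8*I*√5 (s = 16 + 8*√(0 - 5) = 16 + 8*√(-5) = 16 + 8*(I*√5) = 16 + 8*I*√5 ≈ 16.0 + 17.889*I)
z(L) = L²/8 + 597*L/8 (z(L) = ((L² + 596*L) + L)/8 = (L² + 597*L)/8 = L²/8 + 597*L/8)
n(w) = w + w*(16 + 8*I*√5) (n(w) = (16 + 8*I*√5)*w + w = w*(16 + 8*I*√5) + w = w + w*(16 + 8*I*√5))
z((9*(-6))*W) + n(-156) = ((9*(-6))*(-6))*(597 + (9*(-6))*(-6))/8 - 156*(17 + 8*I*√5) = (-54*(-6))*(597 - 54*(-6))/8 + (-2652 - 1248*I*√5) = (⅛)*324*(597 + 324) + (-2652 - 1248*I*√5) = (⅛)*324*921 + (-2652 - 1248*I*√5) = 74601/2 + (-2652 - 1248*I*√5) = 69297/2 - 1248*I*√5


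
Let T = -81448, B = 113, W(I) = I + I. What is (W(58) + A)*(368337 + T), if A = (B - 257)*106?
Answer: -4345794572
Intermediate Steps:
W(I) = 2*I
A = -15264 (A = (113 - 257)*106 = -144*106 = -15264)
(W(58) + A)*(368337 + T) = (2*58 - 15264)*(368337 - 81448) = (116 - 15264)*286889 = -15148*286889 = -4345794572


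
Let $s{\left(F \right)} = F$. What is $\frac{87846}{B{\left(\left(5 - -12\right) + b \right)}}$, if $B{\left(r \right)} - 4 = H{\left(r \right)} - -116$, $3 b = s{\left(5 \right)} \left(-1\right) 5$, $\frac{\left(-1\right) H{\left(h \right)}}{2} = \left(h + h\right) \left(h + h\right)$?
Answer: $- \frac{395307}{2164} \approx -182.67$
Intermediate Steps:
$H{\left(h \right)} = - 8 h^{2}$ ($H{\left(h \right)} = - 2 \left(h + h\right) \left(h + h\right) = - 2 \cdot 2 h 2 h = - 2 \cdot 4 h^{2} = - 8 h^{2}$)
$b = - \frac{25}{3}$ ($b = \frac{5 \left(-1\right) 5}{3} = \frac{\left(-5\right) 5}{3} = \frac{1}{3} \left(-25\right) = - \frac{25}{3} \approx -8.3333$)
$B{\left(r \right)} = 120 - 8 r^{2}$ ($B{\left(r \right)} = 4 - \left(-116 + 8 r^{2}\right) = 120 - 8 r^{2}$)
$\frac{87846}{B{\left(\left(5 - -12\right) + b \right)}} = \frac{87846}{120 - 8 \left(\left(5 - -12\right) - \frac{25}{3}\right)^{2}} = \frac{87846}{120 - 8 \left(\left(5 + 12\right) - \frac{25}{3}\right)^{2}} = \frac{87846}{120 - 8 \left(17 - \frac{25}{3}\right)^{2}} = \frac{87846}{120 - 8 \left(\frac{26}{3}\right)^{2}} = \frac{87846}{120 - \frac{5408}{9}} = \frac{87846}{- \frac{4328}{9}} = 87846 \left(- \frac{9}{4328}\right) = - \frac{395307}{2164}$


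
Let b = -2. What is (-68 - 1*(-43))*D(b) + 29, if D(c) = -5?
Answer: 154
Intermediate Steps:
(-68 - 1*(-43))*D(b) + 29 = (-68 - 1*(-43))*(-5) + 29 = (-68 + 43)*(-5) + 29 = -25*(-5) + 29 = 125 + 29 = 154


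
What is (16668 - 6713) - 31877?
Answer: -21922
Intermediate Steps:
(16668 - 6713) - 31877 = 9955 - 31877 = -21922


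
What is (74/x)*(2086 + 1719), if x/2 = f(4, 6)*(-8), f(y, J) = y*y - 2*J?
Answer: -140785/32 ≈ -4399.5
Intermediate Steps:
f(y, J) = y² - 2*J
x = -64 (x = 2*((4² - 2*6)*(-8)) = 2*((16 - 12)*(-8)) = 2*(4*(-8)) = 2*(-32) = -64)
(74/x)*(2086 + 1719) = (74/(-64))*(2086 + 1719) = (74*(-1/64))*3805 = -37/32*3805 = -140785/32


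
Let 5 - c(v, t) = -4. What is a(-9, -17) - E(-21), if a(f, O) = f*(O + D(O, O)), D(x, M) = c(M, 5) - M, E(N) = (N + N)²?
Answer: -1845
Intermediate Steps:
c(v, t) = 9 (c(v, t) = 5 - 1*(-4) = 5 + 4 = 9)
E(N) = 4*N² (E(N) = (2*N)² = 4*N²)
D(x, M) = 9 - M
a(f, O) = 9*f (a(f, O) = f*(O + (9 - O)) = f*9 = 9*f)
a(-9, -17) - E(-21) = 9*(-9) - 4*(-21)² = -81 - 4*441 = -81 - 1*1764 = -81 - 1764 = -1845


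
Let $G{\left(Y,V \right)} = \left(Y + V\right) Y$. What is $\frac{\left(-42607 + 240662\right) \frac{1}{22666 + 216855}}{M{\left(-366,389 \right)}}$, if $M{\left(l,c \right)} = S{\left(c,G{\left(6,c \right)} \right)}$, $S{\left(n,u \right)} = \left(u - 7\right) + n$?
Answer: $\frac{198055}{659161792} \approx 0.00030047$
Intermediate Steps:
$G{\left(Y,V \right)} = Y \left(V + Y\right)$ ($G{\left(Y,V \right)} = \left(V + Y\right) Y = Y \left(V + Y\right)$)
$S{\left(n,u \right)} = -7 + n + u$ ($S{\left(n,u \right)} = \left(-7 + u\right) + n = -7 + n + u$)
$M{\left(l,c \right)} = 29 + 7 c$ ($M{\left(l,c \right)} = -7 + c + 6 \left(c + 6\right) = -7 + c + 6 \left(6 + c\right) = -7 + c + \left(36 + 6 c\right) = 29 + 7 c$)
$\frac{\left(-42607 + 240662\right) \frac{1}{22666 + 216855}}{M{\left(-366,389 \right)}} = \frac{\left(-42607 + 240662\right) \frac{1}{22666 + 216855}}{29 + 7 \cdot 389} = \frac{198055 \cdot \frac{1}{239521}}{29 + 2723} = \frac{198055 \cdot \frac{1}{239521}}{2752} = \frac{198055}{239521} \cdot \frac{1}{2752} = \frac{198055}{659161792}$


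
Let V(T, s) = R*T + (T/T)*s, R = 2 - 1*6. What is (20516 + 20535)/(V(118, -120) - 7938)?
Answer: -41051/8530 ≈ -4.8125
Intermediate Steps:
R = -4 (R = 2 - 6 = -4)
V(T, s) = s - 4*T (V(T, s) = -4*T + (T/T)*s = -4*T + 1*s = -4*T + s = s - 4*T)
(20516 + 20535)/(V(118, -120) - 7938) = (20516 + 20535)/((-120 - 4*118) - 7938) = 41051/((-120 - 472) - 7938) = 41051/(-592 - 7938) = 41051/(-8530) = 41051*(-1/8530) = -41051/8530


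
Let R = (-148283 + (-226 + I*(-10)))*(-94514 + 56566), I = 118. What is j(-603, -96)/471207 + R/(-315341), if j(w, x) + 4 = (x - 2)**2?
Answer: -892213451386668/49530295529 ≈ -18014.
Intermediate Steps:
R = 5680398172 (R = (-148283 + (-226 + 118*(-10)))*(-94514 + 56566) = (-148283 + (-226 - 1180))*(-37948) = (-148283 - 1406)*(-37948) = -149689*(-37948) = 5680398172)
j(w, x) = -4 + (-2 + x)**2 (j(w, x) = -4 + (x - 2)**2 = -4 + (-2 + x)**2)
j(-603, -96)/471207 + R/(-315341) = -96*(-4 - 96)/471207 + 5680398172/(-315341) = -96*(-100)*(1/471207) + 5680398172*(-1/315341) = 9600*(1/471207) - 5680398172/315341 = 3200/157069 - 5680398172/315341 = -892213451386668/49530295529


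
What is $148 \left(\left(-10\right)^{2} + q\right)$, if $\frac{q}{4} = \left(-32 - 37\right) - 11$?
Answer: $-32560$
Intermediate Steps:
$q = -320$ ($q = 4 \left(\left(-32 - 37\right) - 11\right) = 4 \left(-69 - 11\right) = 4 \left(-80\right) = -320$)
$148 \left(\left(-10\right)^{2} + q\right) = 148 \left(\left(-10\right)^{2} - 320\right) = 148 \left(100 - 320\right) = 148 \left(-220\right) = -32560$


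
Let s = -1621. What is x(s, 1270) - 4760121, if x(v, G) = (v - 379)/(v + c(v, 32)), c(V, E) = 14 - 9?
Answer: -480772096/101 ≈ -4.7601e+6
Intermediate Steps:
c(V, E) = 5
x(v, G) = (-379 + v)/(5 + v) (x(v, G) = (v - 379)/(v + 5) = (-379 + v)/(5 + v))
x(s, 1270) - 4760121 = (-379 - 1621)/(5 - 1621) - 4760121 = -2000/(-1616) - 4760121 = -1/1616*(-2000) - 4760121 = 125/101 - 4760121 = -480772096/101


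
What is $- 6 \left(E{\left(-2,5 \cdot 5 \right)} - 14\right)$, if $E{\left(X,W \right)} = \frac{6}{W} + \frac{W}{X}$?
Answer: $\frac{3939}{25} \approx 157.56$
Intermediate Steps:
$- 6 \left(E{\left(-2,5 \cdot 5 \right)} - 14\right) = - 6 \left(\left(\frac{6}{5 \cdot 5} + \frac{5 \cdot 5}{-2}\right) - 14\right) = - 6 \left(\left(\frac{6}{25} + 25 \left(- \frac{1}{2}\right)\right) - 14\right) = - 6 \left(\left(6 \cdot \frac{1}{25} - \frac{25}{2}\right) - 14\right) = - 6 \left(\left(\frac{6}{25} - \frac{25}{2}\right) - 14\right) = - 6 \left(- \frac{613}{50} - 14\right) = \left(-6\right) \left(- \frac{1313}{50}\right) = \frac{3939}{25}$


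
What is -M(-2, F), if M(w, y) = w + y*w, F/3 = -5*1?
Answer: -28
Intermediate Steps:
F = -15 (F = 3*(-5*1) = 3*(-5) = -15)
M(w, y) = w + w*y
-M(-2, F) = -(-2)*(1 - 15) = -(-2)*(-14) = -1*28 = -28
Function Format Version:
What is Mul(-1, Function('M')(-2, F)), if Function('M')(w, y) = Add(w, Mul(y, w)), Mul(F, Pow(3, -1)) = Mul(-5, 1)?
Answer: -28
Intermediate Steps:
F = -15 (F = Mul(3, Mul(-5, 1)) = Mul(3, -5) = -15)
Function('M')(w, y) = Add(w, Mul(w, y))
Mul(-1, Function('M')(-2, F)) = Mul(-1, Mul(-2, Add(1, -15))) = Mul(-1, Mul(-2, -14)) = Mul(-1, 28) = -28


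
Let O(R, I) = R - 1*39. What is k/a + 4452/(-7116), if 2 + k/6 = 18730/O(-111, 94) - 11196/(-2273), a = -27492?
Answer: -55493396243/92640410970 ≈ -0.59902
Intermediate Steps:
O(R, I) = -39 + R (O(R, I) = R - 39 = -39 + R)
k = -8315158/11365 (k = -12 + 6*(18730/(-39 - 111) - 11196/(-2273)) = -12 + 6*(18730/(-150) - 11196*(-1/2273)) = -12 + 6*(18730*(-1/150) + 11196/2273) = -12 + 6*(-1873/15 + 11196/2273) = -12 + 6*(-4089389/34095) = -12 - 8178778/11365 = -8315158/11365 ≈ -731.65)
k/a + 4452/(-7116) = -8315158/11365/(-27492) + 4452/(-7116) = -8315158/11365*(-1/27492) + 4452*(-1/7116) = 4157579/156223290 - 371/593 = -55493396243/92640410970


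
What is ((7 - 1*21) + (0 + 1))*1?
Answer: -13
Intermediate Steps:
((7 - 1*21) + (0 + 1))*1 = ((7 - 21) + 1)*1 = (-14 + 1)*1 = -13*1 = -13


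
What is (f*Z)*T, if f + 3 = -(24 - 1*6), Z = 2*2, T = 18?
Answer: -1512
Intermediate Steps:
Z = 4
f = -21 (f = -3 - (24 - 1*6) = -3 - (24 - 6) = -3 - 1*18 = -3 - 18 = -21)
(f*Z)*T = -21*4*18 = -84*18 = -1512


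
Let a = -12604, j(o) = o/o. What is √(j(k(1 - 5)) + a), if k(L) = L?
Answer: I*√12603 ≈ 112.26*I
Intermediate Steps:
j(o) = 1
√(j(k(1 - 5)) + a) = √(1 - 12604) = √(-12603) = I*√12603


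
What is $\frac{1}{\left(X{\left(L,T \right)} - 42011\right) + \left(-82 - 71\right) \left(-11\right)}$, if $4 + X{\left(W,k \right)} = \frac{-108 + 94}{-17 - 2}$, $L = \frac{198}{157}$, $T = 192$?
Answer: $- \frac{19}{766294} \approx -2.4795 \cdot 10^{-5}$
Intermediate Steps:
$L = \frac{198}{157}$ ($L = 198 \cdot \frac{1}{157} = \frac{198}{157} \approx 1.2611$)
$X{\left(W,k \right)} = - \frac{62}{19}$ ($X{\left(W,k \right)} = -4 + \frac{-108 + 94}{-17 - 2} = -4 - \frac{14}{-19} = -4 - - \frac{14}{19} = -4 + \frac{14}{19} = - \frac{62}{19}$)
$\frac{1}{\left(X{\left(L,T \right)} - 42011\right) + \left(-82 - 71\right) \left(-11\right)} = \frac{1}{\left(- \frac{62}{19} - 42011\right) + \left(-82 - 71\right) \left(-11\right)} = \frac{1}{- \frac{798271}{19} - -1683} = \frac{1}{- \frac{798271}{19} + 1683} = \frac{1}{- \frac{766294}{19}} = - \frac{19}{766294}$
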